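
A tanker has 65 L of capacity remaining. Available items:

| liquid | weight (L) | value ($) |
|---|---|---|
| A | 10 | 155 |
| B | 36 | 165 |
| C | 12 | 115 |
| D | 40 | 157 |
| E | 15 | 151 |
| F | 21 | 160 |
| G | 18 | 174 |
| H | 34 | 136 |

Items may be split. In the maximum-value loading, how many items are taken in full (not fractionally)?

Ratios (sorted): A 15.50, E 10.07, G 9.67, C 9.58, F 7.62, B 4.58, H 4.00, D 3.92
take A (10 @ 155); take E (15 @ 151); take G (18 @ 174); take C (12 @ 115); take 10/21 of F → 76.19. Capacity used 65/65.
4 item(s) taken whole; one partial (take 10/21 of F).

4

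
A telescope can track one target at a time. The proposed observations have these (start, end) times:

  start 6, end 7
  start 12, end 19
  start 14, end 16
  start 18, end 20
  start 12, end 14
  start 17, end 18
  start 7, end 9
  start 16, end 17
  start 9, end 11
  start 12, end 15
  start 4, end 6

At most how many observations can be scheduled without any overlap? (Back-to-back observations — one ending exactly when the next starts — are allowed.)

9

By end time: (4,6), (6,7), (7,9), (9,11), (12,14), (12,15), (14,16), (16,17), (17,18), (12,19), (18,20).
Pick (4,6); next start ≥ 6 → (6,7); next start ≥ 7 → (7,9); next start ≥ 9 → (9,11); next start ≥ 11 → (12,14); next start ≥ 14 → (14,16); next start ≥ 16 → (16,17); next start ≥ 17 → (17,18); next start ≥ 18 → (18,20).
Selected 9 observations.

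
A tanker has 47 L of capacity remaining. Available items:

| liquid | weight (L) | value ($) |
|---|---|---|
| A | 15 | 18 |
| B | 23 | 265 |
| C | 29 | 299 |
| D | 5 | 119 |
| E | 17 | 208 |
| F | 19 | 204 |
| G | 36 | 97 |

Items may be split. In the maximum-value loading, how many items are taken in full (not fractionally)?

3

Ratios (sorted): D 23.80, E 12.24, B 11.52, F 10.74, C 10.31, G 2.69, A 1.20
take D (5 @ 119); take E (17 @ 208); take B (23 @ 265); take 2/19 of F → 21.47. Capacity used 47/47.
3 item(s) taken whole; one partial (take 2/19 of F).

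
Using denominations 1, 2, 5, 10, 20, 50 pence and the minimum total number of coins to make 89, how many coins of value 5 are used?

89 − 1×50→39 − 1×20→19 − 1×10→9 − 1×5→4 − 2×2→0
Count of 5: 1

1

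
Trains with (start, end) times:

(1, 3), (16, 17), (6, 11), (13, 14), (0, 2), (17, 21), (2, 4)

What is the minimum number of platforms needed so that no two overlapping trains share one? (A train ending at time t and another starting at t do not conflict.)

2

Count concurrent intervals with a sweep; the peak is the room count.
starts: [0, 1, 2, 6, 13, 16, 17]
ends:   [2, 3, 4, 11, 14, 17, 21]
s0→1 s1→2  — peak 2.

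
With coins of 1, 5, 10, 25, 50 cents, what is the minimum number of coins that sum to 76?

3

Greedy: take as many of the largest coin as possible, then repeat with the remainder.
76 − 1×50→26 − 1×25→1 − 1×1→0
Total coins = 1 + 1 + 1 = 3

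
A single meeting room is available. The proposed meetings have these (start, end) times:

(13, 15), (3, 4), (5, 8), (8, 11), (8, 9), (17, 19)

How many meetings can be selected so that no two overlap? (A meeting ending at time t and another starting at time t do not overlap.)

By end time: (3,4), (5,8), (8,9), (8,11), (13,15), (17,19).
Pick (3,4); next start ≥ 4 → (5,8); next start ≥ 8 → (8,9); next start ≥ 9 → (13,15); next start ≥ 15 → (17,19).
Selected 5 meetings.

5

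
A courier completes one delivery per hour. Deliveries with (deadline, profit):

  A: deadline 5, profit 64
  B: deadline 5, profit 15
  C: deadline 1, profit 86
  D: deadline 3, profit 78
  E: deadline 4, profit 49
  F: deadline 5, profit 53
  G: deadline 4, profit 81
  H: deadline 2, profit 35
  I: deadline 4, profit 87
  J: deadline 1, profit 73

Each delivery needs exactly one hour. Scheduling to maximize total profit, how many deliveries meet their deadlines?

5

Profit order: I=87 C=86 G=81 D=78 J=73 A=64 F=53 E=49 H=35 B=15
Assign: I→slot 4, C→slot 1, G→slot 3, D→slot 2, J skipped, A→slot 5, F skipped, E skipped, H skipped, B skipped.
Slots: [1:C] [2:D] [3:G] [4:I] [5:A]
5 of 10 scheduled.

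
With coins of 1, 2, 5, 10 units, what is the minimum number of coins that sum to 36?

36 = 3×10 + 1×5 + 1×1
Total coins = 3 + 1 + 1 = 5

5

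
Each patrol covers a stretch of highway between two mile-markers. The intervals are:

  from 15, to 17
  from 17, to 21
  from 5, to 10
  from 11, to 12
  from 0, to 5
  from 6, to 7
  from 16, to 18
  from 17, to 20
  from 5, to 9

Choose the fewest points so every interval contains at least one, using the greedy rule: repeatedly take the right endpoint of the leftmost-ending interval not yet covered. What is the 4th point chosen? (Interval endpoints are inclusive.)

17

By right end: [0,5]  [6,7]  [5,9]  [5,10]  [11,12]  [15,17]  [16,18]  [17,20]  [17,21]
[0,5] uncovered → point at 5; [6,7] uncovered → point at 7; [11,12] uncovered → point at 12; [15,17] uncovered → point at 17.
Points: 5, 7, 12, 17 (4 total).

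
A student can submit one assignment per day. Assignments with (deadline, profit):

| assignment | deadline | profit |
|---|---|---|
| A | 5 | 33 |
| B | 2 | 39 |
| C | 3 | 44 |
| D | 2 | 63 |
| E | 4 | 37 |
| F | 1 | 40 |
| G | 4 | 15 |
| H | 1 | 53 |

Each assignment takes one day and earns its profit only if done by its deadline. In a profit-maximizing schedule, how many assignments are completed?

5

Take jobs in profit order; each goes to the latest open slot no later than its deadline.
By profit: D(d2,63), H(d1,53), C(d3,44), F(d1,40), B(d2,39), E(d4,37), A(d5,33), G(d4,15)
D→slot 2; H→slot 1; C→slot 3; F skipped; B skipped; E→slot 4; A→slot 5; G skipped.
5 of 8 scheduled.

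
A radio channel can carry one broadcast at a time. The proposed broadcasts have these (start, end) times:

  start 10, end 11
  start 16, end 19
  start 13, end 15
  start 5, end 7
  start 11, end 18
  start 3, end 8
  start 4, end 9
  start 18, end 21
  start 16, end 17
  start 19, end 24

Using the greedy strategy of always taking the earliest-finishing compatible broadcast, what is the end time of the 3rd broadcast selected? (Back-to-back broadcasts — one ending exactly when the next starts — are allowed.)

15

Sorted by end: (5,7)  (3,8)  (4,9)  (10,11)  (13,15)  (16,17)  (11,18)  (16,19)  (18,21)  (19,24)
take (5,7); take (10,11); take (13,15); take (16,17); take (18,21).
Selected: (5,7) (10,11) (13,15) (16,17) (18,21)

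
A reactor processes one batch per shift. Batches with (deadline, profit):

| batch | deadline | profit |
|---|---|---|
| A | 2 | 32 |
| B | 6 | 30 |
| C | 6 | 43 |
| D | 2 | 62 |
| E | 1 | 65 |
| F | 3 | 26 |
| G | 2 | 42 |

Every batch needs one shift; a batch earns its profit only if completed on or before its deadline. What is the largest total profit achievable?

226

Sort by profit descending; place each in the latest free slot ≤ its deadline.
By profit: E(d1,65), D(d2,62), C(d6,43), G(d2,42), A(d2,32), B(d6,30), F(d3,26)
E→slot 1; D→slot 2; C→slot 6; G skipped; A skipped; B→slot 5; F→slot 3.
Profit = 65 + 62 + 26 + 30 + 43 = 226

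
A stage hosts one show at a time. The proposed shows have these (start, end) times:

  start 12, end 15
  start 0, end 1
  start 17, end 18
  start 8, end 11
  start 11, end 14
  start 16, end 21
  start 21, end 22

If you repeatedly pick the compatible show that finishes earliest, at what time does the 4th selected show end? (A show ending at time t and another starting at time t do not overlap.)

18

Sort by end time and greedily take each interval whose start is ≥ the last chosen end.
By end time: (0,1), (8,11), (11,14), (12,15), (17,18), (16,21), (21,22).
Pick (0,1); next start ≥ 1 → (8,11); next start ≥ 11 → (11,14); next start ≥ 14 → (17,18); next start ≥ 18 → (21,22).
Selected: (0,1) (8,11) (11,14) (17,18) (21,22)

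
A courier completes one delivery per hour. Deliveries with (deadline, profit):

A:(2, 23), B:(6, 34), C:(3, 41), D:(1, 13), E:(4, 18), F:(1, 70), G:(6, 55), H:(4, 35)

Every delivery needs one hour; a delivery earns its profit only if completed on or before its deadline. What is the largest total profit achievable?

Sort by profit descending; place each in the latest free slot ≤ its deadline.
Profit order: F=70 G=55 C=41 H=35 B=34 A=23 E=18 D=13
Assign: F→slot 1, G→slot 6, C→slot 3, H→slot 4, B→slot 5, A→slot 2, E skipped, D skipped.
Slots: [1:F] [2:A] [3:C] [4:H] [5:B] [6:G]
Profit = 70 + 23 + 41 + 35 + 34 + 55 = 258

258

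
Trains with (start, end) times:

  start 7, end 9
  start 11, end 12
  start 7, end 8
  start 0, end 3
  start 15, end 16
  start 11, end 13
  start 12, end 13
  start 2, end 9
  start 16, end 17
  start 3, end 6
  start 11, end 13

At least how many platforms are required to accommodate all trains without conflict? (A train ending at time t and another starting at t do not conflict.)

Events (time:±→running): 0:+→1 2:+→2 3:-→1 3:+→2 6:-→1 7:+→2 7:+→3 … peak 3.

3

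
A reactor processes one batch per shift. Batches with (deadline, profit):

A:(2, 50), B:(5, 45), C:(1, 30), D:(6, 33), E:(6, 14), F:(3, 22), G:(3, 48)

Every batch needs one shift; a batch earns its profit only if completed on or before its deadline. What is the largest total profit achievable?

Take jobs in profit order; each goes to the latest open slot no later than its deadline.
By profit: A(d2,50), G(d3,48), B(d5,45), D(d6,33), C(d1,30), F(d3,22), E(d6,14)
A→slot 2; G→slot 3; B→slot 5; D→slot 6; C→slot 1; F skipped; E→slot 4.
Profit = 30 + 50 + 48 + 14 + 45 + 33 = 220

220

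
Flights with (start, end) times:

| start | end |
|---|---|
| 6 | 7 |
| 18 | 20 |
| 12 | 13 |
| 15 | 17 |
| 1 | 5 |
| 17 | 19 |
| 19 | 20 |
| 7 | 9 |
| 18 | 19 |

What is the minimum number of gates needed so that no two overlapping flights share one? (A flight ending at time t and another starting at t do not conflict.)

starts: [1, 6, 7, 12, 15, 17, 18, 18, 19]
ends:   [5, 7, 9, 13, 17, 19, 19, 20, 20]
s1→1 e5→0 s6→1 e7→0 s7→1 e9→0 s12→1 e13→0 s15→1 e17→0 s17→1 s18→2 s18→3  — peak 3.

3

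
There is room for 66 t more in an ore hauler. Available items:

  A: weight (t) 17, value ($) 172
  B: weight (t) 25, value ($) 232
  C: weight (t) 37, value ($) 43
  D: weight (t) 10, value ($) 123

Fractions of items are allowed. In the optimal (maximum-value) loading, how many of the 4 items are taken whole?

3

Greedy by value/weight ratio, highest first.
Order: D (123/10=12.30) > A (172/17=10.12) > B (232/25=9.28) > C (43/37=1.16)
Fill: take D (10 @ 123) → take A (17 @ 172) → take B (25 @ 232) → take 14/37 of C → 16.27; 66/66 used.
3 item(s) taken whole; one partial (take 14/37 of C).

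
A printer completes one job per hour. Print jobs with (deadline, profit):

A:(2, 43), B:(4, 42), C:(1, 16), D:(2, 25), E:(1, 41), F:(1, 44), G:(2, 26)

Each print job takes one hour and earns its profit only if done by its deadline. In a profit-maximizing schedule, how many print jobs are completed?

Take jobs in profit order; each goes to the latest open slot no later than its deadline.
By profit: F(d1,44), A(d2,43), B(d4,42), E(d1,41), G(d2,26), D(d2,25), C(d1,16)
F→slot 1; A→slot 2; B→slot 4; E skipped; G skipped; D skipped; C skipped.
3 of 7 scheduled.

3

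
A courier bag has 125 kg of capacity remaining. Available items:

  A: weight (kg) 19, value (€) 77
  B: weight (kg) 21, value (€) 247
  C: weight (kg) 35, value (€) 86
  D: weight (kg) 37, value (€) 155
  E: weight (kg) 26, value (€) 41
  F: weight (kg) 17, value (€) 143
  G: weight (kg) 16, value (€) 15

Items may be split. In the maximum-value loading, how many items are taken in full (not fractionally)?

4

Sort by value per unit weight and fill in that order.
Order: B (247/21=11.76) > F (143/17=8.41) > D (155/37=4.19) > A (77/19=4.05) > C (86/35=2.46) > E (41/26=1.58) > G (15/16=0.94)
Fill: take B (21 @ 247) → take F (17 @ 143) → take D (37 @ 155) → take A (19 @ 77) → take 31/35 of C → 76.17; 125/125 used.
4 item(s) taken whole; one partial (take 31/35 of C).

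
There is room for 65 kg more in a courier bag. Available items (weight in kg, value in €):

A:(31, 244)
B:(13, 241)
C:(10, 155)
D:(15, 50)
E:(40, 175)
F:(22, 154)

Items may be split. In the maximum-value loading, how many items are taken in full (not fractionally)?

3

Sort by value per unit weight and fill in that order.
Order: B (241/13=18.54) > C (155/10=15.50) > A (244/31=7.87) > F (154/22=7.00) > E (175/40=4.38) > D (50/15=3.33)
Fill: take B (13 @ 241) → take C (10 @ 155) → take A (31 @ 244) → take 11/22 of F → 77.00; 65/65 used.
3 item(s) taken whole; one partial (take 11/22 of F).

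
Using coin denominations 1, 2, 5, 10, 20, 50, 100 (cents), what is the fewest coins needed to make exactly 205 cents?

3

205 = 2×100 + 1×5
Total coins = 2 + 1 = 3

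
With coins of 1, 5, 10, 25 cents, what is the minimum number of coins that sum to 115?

Greedy: take as many of the largest coin as possible, then repeat with the remainder.
115 = 4×25 + 1×10 + 1×5
Total coins = 4 + 1 + 1 = 6

6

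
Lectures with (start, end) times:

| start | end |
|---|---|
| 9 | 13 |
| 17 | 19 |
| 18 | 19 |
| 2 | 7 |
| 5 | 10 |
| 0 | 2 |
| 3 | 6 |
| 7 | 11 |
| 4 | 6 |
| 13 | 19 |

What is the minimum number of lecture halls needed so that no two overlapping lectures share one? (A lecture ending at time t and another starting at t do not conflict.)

4

Events (time:±→running): 0:+→1 2:-→0 2:+→1 3:+→2 4:+→3 5:+→4 … peak 4.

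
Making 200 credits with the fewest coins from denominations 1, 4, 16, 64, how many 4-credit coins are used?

Use the largest denomination that fits, subtract, and repeat.
200 − 3×64→8 − 2×4→0
Count of 4: 2

2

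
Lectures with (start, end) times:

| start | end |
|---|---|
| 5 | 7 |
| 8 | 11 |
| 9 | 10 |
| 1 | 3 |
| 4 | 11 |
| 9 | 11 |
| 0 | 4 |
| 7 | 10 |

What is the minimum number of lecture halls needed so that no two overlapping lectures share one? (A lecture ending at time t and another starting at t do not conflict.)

Events (time:±→running): 0:+→1 1:+→2 3:-→1 4:-→0 4:+→1 5:+→2 7:-→1 7:+→2 8:+→3 9:+→4 9:+→5 … peak 5.

5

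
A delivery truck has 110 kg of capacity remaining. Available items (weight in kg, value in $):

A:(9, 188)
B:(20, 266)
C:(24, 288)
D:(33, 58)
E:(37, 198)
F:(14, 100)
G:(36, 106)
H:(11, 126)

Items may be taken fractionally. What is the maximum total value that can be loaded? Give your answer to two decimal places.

1139.24

Order: A (188/9=20.89) > B (266/20=13.30) > C (288/24=12.00) > H (126/11=11.45) > F (100/14=7.14) > E (198/37=5.35) > G (106/36=2.94) > D (58/33=1.76)
Fill: take A (9 @ 188) → take B (20 @ 266) → take C (24 @ 288) → take H (11 @ 126) → take F (14 @ 100) → take 32/37 of E → 171.24; 110/110 used.
Total value = 1139.24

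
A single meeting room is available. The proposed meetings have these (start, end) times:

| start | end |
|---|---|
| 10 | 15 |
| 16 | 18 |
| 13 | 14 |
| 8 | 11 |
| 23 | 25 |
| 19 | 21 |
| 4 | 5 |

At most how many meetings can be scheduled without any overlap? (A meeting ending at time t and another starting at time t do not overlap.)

Sort by end time and greedily take each interval whose start is ≥ the last chosen end.
Sorted by end: (4,5)  (8,11)  (13,14)  (10,15)  (16,18)  (19,21)  (23,25)
take (4,5); take (8,11); take (13,14); skip (10,15); take (16,18); take (19,21); take (23,25).
Selected 6 meetings.

6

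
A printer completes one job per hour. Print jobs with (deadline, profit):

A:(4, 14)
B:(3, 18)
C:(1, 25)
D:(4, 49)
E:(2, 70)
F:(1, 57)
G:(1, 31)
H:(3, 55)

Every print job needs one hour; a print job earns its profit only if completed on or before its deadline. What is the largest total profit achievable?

231

Profit order: E=70 F=57 H=55 D=49 G=31 C=25 B=18 A=14
Assign: E→slot 2, F→slot 1, H→slot 3, D→slot 4, G skipped, C skipped, B skipped, A skipped.
Slots: [1:F] [2:E] [3:H] [4:D]
Profit = 57 + 70 + 55 + 49 = 231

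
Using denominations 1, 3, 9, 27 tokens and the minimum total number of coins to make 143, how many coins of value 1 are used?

2

143 = 5×27 + 2×3 + 2×1
Count of 1: 2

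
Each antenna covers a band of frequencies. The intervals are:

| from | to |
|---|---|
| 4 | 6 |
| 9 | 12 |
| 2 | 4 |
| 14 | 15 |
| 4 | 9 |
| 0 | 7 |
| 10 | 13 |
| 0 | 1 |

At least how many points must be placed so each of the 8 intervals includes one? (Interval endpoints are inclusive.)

Sort by right endpoint; whenever an interval is uncovered, place a point at its right end.
By right end: [0,1]  [2,4]  [4,6]  [0,7]  [4,9]  [9,12]  [10,13]  [14,15]
[0,1] uncovered → point at 1; [2,4] uncovered → point at 4; [9,12] uncovered → point at 12; [14,15] uncovered → point at 15.
Points: 1, 4, 12, 15 (4 total).

4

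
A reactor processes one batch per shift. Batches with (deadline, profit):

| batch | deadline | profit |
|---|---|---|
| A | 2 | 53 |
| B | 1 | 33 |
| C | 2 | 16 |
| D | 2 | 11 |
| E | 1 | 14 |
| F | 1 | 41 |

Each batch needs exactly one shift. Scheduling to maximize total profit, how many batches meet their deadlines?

2

By profit: A(d2,53), F(d1,41), B(d1,33), C(d2,16), E(d1,14), D(d2,11)
A→slot 2; F→slot 1; B skipped; C skipped; E skipped; D skipped.
2 of 6 scheduled.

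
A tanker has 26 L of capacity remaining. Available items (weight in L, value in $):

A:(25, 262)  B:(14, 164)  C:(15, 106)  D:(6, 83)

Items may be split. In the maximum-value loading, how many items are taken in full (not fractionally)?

2

Sort by value per unit weight and fill in that order.
Order: D (83/6=13.83) > B (164/14=11.71) > A (262/25=10.48) > C (106/15=7.07)
Fill: take D (6 @ 83) → take B (14 @ 164) → take 6/25 of A → 62.88; 26/26 used.
2 item(s) taken whole; one partial (take 6/25 of A).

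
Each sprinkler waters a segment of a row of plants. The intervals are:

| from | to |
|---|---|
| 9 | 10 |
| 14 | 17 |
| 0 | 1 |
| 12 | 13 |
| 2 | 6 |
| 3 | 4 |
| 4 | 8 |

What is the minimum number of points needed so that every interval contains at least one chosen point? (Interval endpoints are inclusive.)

Sort by right endpoint; whenever an interval is uncovered, place a point at its right end.
By right end: [0,1]  [3,4]  [2,6]  [4,8]  [9,10]  [12,13]  [14,17]
[0,1] uncovered → point at 1; [3,4] uncovered → point at 4; [9,10] uncovered → point at 10; [12,13] uncovered → point at 13; [14,17] uncovered → point at 17.
Points: 1, 4, 10, 13, 17 (5 total).

5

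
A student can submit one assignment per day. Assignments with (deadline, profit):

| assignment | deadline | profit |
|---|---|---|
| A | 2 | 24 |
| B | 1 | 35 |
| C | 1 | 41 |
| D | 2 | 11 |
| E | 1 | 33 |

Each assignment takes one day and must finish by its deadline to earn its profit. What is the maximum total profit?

Sort by profit descending; place each in the latest free slot ≤ its deadline.
Profit order: C=41 B=35 E=33 A=24 D=11
Assign: C→slot 1, B skipped, E skipped, A→slot 2, D skipped.
Slots: [1:C] [2:A]
Profit = 41 + 24 = 65

65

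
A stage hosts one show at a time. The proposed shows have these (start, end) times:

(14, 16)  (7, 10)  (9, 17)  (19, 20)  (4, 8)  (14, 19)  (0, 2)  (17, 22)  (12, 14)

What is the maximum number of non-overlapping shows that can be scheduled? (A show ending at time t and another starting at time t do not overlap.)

5

By end time: (0,2), (4,8), (7,10), (12,14), (14,16), (9,17), (14,19), (19,20), (17,22).
Pick (0,2); next start ≥ 2 → (4,8); next start ≥ 8 → (12,14); next start ≥ 14 → (14,16); next start ≥ 16 → (19,20).
Selected 5 shows.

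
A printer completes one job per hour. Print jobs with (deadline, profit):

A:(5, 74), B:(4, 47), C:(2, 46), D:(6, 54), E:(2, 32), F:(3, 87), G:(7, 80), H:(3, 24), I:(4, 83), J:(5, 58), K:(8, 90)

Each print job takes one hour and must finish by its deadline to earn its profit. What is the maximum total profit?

573

Take jobs in profit order; each goes to the latest open slot no later than its deadline.
Profit order: K=90 F=87 I=83 G=80 A=74 J=58 D=54 B=47 C=46 E=32 H=24
Assign: K→slot 8, F→slot 3, I→slot 4, G→slot 7, A→slot 5, J→slot 2, D→slot 6, B→slot 1, C skipped, E skipped, H skipped.
Slots: [1:B] [2:J] [3:F] [4:I] [5:A] [6:D] [7:G] [8:K]
Profit = 47 + 58 + 87 + 83 + 74 + 54 + 80 + 90 = 573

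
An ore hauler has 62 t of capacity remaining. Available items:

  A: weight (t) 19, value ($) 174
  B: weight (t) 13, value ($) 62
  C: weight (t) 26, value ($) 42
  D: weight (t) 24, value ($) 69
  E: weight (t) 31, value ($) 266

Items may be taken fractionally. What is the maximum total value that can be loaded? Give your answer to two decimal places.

497.23

Greedy by value/weight ratio, highest first.
Ratios (sorted): A 9.16, E 8.58, B 4.77, D 2.88, C 1.62
take A (19 @ 174); take E (31 @ 266); take 12/13 of B → 57.23. Capacity used 62/62.
Total value = 497.23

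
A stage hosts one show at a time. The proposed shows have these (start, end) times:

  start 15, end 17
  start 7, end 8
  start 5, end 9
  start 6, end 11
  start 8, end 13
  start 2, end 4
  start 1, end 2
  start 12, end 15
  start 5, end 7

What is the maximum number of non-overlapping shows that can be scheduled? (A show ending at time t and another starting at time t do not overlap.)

Order by finish time; keep every interval that doesn't clash with the previous kept one.
Sorted by end: (1,2)  (2,4)  (5,7)  (7,8)  (5,9)  (6,11)  (8,13)  (12,15)  (15,17)
take (1,2); take (2,4); take (5,7); take (7,8); skip (5,9); take (8,13); take (15,17).
Selected 6 shows.

6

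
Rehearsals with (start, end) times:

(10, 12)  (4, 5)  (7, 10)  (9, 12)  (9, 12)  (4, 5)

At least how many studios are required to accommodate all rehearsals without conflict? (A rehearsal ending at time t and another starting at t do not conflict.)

Events (time:±→running): 4:+→1 4:+→2 5:-→1 5:-→0 7:+→1 9:+→2 9:+→3 … peak 3.

3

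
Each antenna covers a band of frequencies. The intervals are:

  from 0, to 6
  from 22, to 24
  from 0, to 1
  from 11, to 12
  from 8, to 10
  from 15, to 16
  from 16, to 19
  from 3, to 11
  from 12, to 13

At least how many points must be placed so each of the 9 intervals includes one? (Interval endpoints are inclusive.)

5

Sort by right endpoint; whenever an interval is uncovered, place a point at its right end.
By right end: [0,1]  [0,6]  [8,10]  [3,11]  [11,12]  [12,13]  [15,16]  [16,19]  [22,24]
[0,1] uncovered → point at 1; [8,10] uncovered → point at 10; [11,12] uncovered → point at 12; [15,16] uncovered → point at 16; [22,24] uncovered → point at 24.
Points: 1, 10, 12, 16, 24 (5 total).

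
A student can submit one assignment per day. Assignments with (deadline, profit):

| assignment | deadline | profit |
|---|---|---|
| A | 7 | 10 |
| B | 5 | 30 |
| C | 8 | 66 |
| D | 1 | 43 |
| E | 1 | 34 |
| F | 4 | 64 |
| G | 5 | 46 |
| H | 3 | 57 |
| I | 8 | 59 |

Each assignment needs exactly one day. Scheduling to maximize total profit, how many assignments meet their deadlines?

8

Take jobs in profit order; each goes to the latest open slot no later than its deadline.
By profit: C(d8,66), F(d4,64), I(d8,59), H(d3,57), G(d5,46), D(d1,43), E(d1,34), B(d5,30), A(d7,10)
C→slot 8; F→slot 4; I→slot 7; H→slot 3; G→slot 5; D→slot 1; E skipped; B→slot 2; A→slot 6.
8 of 9 scheduled.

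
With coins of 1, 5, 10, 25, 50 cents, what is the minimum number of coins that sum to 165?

Greedy: take as many of the largest coin as possible, then repeat with the remainder.
165 − 3×50→15 − 1×10→5 − 1×5→0
Total coins = 3 + 1 + 1 = 5

5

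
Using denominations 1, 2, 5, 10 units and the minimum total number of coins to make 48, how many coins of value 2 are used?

48 = 4×10 + 1×5 + 1×2 + 1×1
Count of 2: 1

1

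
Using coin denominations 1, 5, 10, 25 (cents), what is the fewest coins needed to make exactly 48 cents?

Use the largest denomination that fits, subtract, and repeat.
48 − 1×25→23 − 2×10→3 − 3×1→0
Total coins = 1 + 2 + 3 = 6

6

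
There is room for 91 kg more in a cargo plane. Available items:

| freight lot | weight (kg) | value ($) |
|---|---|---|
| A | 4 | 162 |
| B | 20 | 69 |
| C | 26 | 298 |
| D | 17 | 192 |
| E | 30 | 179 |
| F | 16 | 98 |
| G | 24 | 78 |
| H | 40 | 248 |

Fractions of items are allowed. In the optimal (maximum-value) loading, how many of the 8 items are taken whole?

4

Greedy by value/weight ratio, highest first.
Order: A (162/4=40.50) > C (298/26=11.46) > D (192/17=11.29) > H (248/40=6.20) > F (98/16=6.12) > E (179/30=5.97) > B (69/20=3.45) > G (78/24=3.25)
Fill: take A (4 @ 162) → take C (26 @ 298) → take D (17 @ 192) → take H (40 @ 248) → take 4/16 of F → 24.50; 91/91 used.
4 item(s) taken whole; one partial (take 4/16 of F).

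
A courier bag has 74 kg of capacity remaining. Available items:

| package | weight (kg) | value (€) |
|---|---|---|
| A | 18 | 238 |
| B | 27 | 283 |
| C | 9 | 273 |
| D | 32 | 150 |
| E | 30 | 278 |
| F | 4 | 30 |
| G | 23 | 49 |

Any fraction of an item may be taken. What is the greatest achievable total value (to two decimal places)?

979.33

Ratios (sorted): C 30.33, A 13.22, B 10.48, E 9.27, F 7.50, D 4.69, G 2.13
take C (9 @ 273); take A (18 @ 238); take B (27 @ 283); take 20/30 of E → 185.33. Capacity used 74/74.
Total value = 979.33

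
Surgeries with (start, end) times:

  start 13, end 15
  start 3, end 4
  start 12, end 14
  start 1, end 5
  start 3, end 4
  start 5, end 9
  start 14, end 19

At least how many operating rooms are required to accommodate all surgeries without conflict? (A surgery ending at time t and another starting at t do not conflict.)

Events (time:±→running): 1:+→1 3:+→2 3:+→3 … peak 3.

3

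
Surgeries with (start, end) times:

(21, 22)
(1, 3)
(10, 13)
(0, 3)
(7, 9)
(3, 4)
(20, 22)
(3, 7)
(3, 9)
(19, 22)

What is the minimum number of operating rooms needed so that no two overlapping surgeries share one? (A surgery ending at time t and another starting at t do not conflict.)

3

The answer is the maximum number of intervals overlapping at any instant.
starts: [0, 1, 3, 3, 3, 7, 10, 19, 20, 21]
ends:   [3, 3, 4, 7, 9, 9, 13, 22, 22, 22]
s0→1 s1→2 e3→1 e3→0 s3→1 s3→2 s3→3  — peak 3.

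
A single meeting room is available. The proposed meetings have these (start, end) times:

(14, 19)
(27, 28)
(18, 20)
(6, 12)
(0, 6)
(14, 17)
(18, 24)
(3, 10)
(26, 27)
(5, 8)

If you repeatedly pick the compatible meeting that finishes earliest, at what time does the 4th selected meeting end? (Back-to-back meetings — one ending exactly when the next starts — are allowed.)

20

Sort by end time and greedily take each interval whose start is ≥ the last chosen end.
By end time: (0,6), (5,8), (3,10), (6,12), (14,17), (14,19), (18,20), (18,24), (26,27), (27,28).
Pick (0,6); next start ≥ 6 → (6,12); next start ≥ 12 → (14,17); next start ≥ 17 → (18,20); next start ≥ 20 → (26,27); next start ≥ 27 → (27,28).
Selected: (0,6) (6,12) (14,17) (18,20) (26,27) (27,28)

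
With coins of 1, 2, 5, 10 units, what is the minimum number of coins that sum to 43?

6

43 = 4×10 + 1×2 + 1×1
Total coins = 4 + 1 + 1 = 6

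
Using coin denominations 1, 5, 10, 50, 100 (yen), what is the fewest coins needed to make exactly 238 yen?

238 = 2×100 + 3×10 + 1×5 + 3×1
Total coins = 2 + 3 + 1 + 3 = 9

9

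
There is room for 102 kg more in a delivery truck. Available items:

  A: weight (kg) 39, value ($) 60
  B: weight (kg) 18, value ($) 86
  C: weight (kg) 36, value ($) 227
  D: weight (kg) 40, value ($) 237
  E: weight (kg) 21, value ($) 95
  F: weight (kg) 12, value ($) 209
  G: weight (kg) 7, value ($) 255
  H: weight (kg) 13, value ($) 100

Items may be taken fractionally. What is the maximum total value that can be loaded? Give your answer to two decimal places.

Order: G (255/7=36.43) > F (209/12=17.42) > H (100/13=7.69) > C (227/36=6.31) > D (237/40=5.92) > B (86/18=4.78) > E (95/21=4.52) > A (60/39=1.54)
Fill: take G (7 @ 255) → take F (12 @ 209) → take H (13 @ 100) → take C (36 @ 227) → take 34/40 of D → 201.45; 102/102 used.
Total value = 992.45

992.45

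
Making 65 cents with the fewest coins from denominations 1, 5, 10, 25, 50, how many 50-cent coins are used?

1

Use the largest denomination that fits, subtract, and repeat.
65 = 1×50 + 1×10 + 1×5
Count of 50: 1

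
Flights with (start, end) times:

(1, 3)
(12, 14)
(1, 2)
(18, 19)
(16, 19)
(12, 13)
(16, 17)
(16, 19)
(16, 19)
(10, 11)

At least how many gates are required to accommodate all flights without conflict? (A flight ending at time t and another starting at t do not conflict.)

4

The answer is the maximum number of intervals overlapping at any instant.
Events (time:±→running): 1:+→1 1:+→2 2:-→1 3:-→0 10:+→1 11:-→0 12:+→1 12:+→2 13:-→1 14:-→0 16:+→1 16:+→2 16:+→3 16:+→4 … peak 4.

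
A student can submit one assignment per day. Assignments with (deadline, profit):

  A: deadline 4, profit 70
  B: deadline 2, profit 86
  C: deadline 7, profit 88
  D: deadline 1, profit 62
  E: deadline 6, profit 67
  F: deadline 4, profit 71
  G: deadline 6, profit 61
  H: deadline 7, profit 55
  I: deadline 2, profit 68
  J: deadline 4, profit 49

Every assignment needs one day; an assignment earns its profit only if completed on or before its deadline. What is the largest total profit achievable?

Take jobs in profit order; each goes to the latest open slot no later than its deadline.
By profit: C(d7,88), B(d2,86), F(d4,71), A(d4,70), I(d2,68), E(d6,67), D(d1,62), G(d6,61), H(d7,55), J(d4,49)
C→slot 7; B→slot 2; F→slot 4; A→slot 3; I→slot 1; E→slot 6; D skipped; G→slot 5; H skipped; J skipped.
Profit = 68 + 86 + 70 + 71 + 61 + 67 + 88 = 511

511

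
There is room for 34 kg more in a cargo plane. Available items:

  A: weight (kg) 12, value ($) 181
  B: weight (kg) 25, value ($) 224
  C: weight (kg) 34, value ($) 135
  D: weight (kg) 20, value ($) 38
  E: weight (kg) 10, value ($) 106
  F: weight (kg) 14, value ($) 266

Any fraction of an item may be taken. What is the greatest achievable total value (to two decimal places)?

531.80

Sort by value per unit weight and fill in that order.
Order: F (266/14=19.00) > A (181/12=15.08) > E (106/10=10.60) > B (224/25=8.96) > C (135/34=3.97) > D (38/20=1.90)
Fill: take F (14 @ 266) → take A (12 @ 181) → take 8/10 of E → 84.80; 34/34 used.
Total value = 531.80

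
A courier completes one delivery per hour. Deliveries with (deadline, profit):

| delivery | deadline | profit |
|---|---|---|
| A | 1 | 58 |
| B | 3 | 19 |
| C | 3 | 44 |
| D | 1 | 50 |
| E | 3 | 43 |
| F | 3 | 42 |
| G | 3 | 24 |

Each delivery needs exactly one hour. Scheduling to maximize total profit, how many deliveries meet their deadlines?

Sort by profit descending; place each in the latest free slot ≤ its deadline.
By profit: A(d1,58), D(d1,50), C(d3,44), E(d3,43), F(d3,42), G(d3,24), B(d3,19)
A→slot 1; D skipped; C→slot 3; E→slot 2; F skipped; G skipped; B skipped.
3 of 7 scheduled.

3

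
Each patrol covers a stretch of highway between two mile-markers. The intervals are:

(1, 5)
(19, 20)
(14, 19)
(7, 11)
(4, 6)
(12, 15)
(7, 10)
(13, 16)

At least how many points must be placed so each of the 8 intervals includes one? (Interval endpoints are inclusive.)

Process intervals by earliest right end; each time one isn't hit yet, stab at its right endpoint.
By right end: [1,5]  [4,6]  [7,10]  [7,11]  [12,15]  [13,16]  [14,19]  [19,20]
[1,5] uncovered → point at 5; [7,10] uncovered → point at 10; [12,15] uncovered → point at 15; [19,20] uncovered → point at 20.
Points: 5, 10, 15, 20 (4 total).

4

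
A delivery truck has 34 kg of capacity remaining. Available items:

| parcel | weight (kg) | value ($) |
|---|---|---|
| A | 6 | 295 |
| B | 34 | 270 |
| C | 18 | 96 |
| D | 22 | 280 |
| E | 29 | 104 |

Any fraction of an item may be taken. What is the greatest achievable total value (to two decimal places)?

622.65

Ratios (sorted): A 49.17, D 12.73, B 7.94, C 5.33, E 3.59
take A (6 @ 295); take D (22 @ 280); take 6/34 of B → 47.65. Capacity used 34/34.
Total value = 622.65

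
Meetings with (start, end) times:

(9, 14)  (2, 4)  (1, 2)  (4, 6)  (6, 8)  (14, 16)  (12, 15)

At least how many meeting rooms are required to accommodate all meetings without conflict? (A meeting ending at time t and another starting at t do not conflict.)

Count concurrent intervals with a sweep; the peak is the room count.
Events (time:±→running): 1:+→1 2:-→0 2:+→1 4:-→0 4:+→1 6:-→0 6:+→1 8:-→0 9:+→1 12:+→2 … peak 2.

2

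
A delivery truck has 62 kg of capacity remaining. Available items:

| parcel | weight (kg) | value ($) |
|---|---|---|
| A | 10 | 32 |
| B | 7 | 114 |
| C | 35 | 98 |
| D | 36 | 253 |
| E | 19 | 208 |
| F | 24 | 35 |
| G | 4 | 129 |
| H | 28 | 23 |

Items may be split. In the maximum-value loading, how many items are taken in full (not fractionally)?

3

Ratios (sorted): G 32.25, B 16.29, E 10.95, D 7.03, A 3.20, C 2.80, F 1.46, H 0.82
take G (4 @ 129); take B (7 @ 114); take E (19 @ 208); take 32/36 of D → 224.89. Capacity used 62/62.
3 item(s) taken whole; one partial (take 32/36 of D).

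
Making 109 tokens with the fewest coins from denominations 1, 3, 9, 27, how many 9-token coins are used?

Use the largest denomination that fits, subtract, and repeat.
109 − 4×27→1 − 1×1→0
Count of 9: 0

0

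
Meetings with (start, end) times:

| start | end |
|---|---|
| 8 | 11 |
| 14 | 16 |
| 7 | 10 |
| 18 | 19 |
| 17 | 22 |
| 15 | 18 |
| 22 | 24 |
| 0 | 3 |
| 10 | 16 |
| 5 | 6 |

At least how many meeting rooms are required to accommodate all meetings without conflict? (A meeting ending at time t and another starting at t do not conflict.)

3

Count concurrent intervals with a sweep; the peak is the room count.
Events (time:±→running): 0:+→1 3:-→0 5:+→1 6:-→0 7:+→1 8:+→2 10:-→1 10:+→2 11:-→1 14:+→2 15:+→3 … peak 3.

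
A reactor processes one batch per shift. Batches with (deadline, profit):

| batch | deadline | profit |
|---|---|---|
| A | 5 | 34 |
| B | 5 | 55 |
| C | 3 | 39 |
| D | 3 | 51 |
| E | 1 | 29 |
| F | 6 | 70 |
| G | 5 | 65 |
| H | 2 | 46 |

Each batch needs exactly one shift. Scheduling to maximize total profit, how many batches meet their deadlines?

Take jobs in profit order; each goes to the latest open slot no later than its deadline.
By profit: F(d6,70), G(d5,65), B(d5,55), D(d3,51), H(d2,46), C(d3,39), A(d5,34), E(d1,29)
F→slot 6; G→slot 5; B→slot 4; D→slot 3; H→slot 2; C→slot 1; A skipped; E skipped.
6 of 8 scheduled.

6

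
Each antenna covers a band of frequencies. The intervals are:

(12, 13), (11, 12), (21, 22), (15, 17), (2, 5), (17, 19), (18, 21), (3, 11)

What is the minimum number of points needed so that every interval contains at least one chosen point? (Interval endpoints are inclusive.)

4

By right end: [2,5]  [3,11]  [11,12]  [12,13]  [15,17]  [17,19]  [18,21]  [21,22]
[2,5] uncovered → point at 5; [11,12] uncovered → point at 12; [15,17] uncovered → point at 17; [18,21] uncovered → point at 21.
Points: 5, 12, 17, 21 (4 total).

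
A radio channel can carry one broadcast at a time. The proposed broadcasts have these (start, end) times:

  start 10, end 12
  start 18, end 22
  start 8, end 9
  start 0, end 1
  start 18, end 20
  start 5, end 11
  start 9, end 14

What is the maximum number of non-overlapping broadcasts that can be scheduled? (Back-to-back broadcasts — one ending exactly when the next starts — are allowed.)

Order by finish time; keep every interval that doesn't clash with the previous kept one.
By end time: (0,1), (8,9), (5,11), (10,12), (9,14), (18,20), (18,22).
Pick (0,1); next start ≥ 1 → (8,9); next start ≥ 9 → (10,12); next start ≥ 12 → (18,20).
Selected 4 broadcasts.

4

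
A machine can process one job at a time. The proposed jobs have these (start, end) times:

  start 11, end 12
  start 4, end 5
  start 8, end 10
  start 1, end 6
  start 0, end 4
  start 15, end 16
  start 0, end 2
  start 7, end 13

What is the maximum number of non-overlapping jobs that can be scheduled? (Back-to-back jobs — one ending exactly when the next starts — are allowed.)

Sort by end time and greedily take each interval whose start is ≥ the last chosen end.
Sorted by end: (0,2)  (0,4)  (4,5)  (1,6)  (8,10)  (11,12)  (7,13)  (15,16)
take (0,2); take (4,5); take (8,10); take (11,12); skip (7,13); take (15,16).
Selected 5 jobs.

5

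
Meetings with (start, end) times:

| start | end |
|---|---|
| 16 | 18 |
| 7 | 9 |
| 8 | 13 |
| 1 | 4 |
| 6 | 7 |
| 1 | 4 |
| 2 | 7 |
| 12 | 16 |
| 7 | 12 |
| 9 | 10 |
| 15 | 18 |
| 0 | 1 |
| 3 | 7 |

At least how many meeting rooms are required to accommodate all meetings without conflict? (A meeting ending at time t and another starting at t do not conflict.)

starts: [0, 1, 1, 2, 3, 6, 7, 7, 8, 9, 12, 15, 16]
ends:   [1, 4, 4, 7, 7, 7, 9, 10, 12, 13, 16, 18, 18]
s0→1 e1→0 s1→1 s1→2 s2→3 s3→4  — peak 4.

4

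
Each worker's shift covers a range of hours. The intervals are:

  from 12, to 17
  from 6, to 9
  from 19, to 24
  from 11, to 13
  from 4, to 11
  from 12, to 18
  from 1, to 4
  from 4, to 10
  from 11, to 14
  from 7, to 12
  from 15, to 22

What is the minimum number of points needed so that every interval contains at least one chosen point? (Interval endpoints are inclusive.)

Process intervals by earliest right end; each time one isn't hit yet, stab at its right endpoint.
By right end: [1,4]  [6,9]  [4,10]  [4,11]  [7,12]  [11,13]  [11,14]  [12,17]  [12,18]  [15,22]  [19,24]
[1,4] uncovered → point at 4; [6,9] uncovered → point at 9; [11,13] uncovered → point at 13; [15,22] uncovered → point at 22.
Points: 4, 9, 13, 22 (4 total).

4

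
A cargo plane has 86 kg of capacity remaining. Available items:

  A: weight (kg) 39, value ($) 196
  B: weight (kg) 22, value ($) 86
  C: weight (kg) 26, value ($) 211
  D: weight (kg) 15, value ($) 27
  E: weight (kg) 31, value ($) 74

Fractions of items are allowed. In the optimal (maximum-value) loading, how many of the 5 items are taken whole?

Greedy by value/weight ratio, highest first.
Order: C (211/26=8.12) > A (196/39=5.03) > B (86/22=3.91) > E (74/31=2.39) > D (27/15=1.80)
Fill: take C (26 @ 211) → take A (39 @ 196) → take 21/22 of B → 82.09; 86/86 used.
2 item(s) taken whole; one partial (take 21/22 of B).

2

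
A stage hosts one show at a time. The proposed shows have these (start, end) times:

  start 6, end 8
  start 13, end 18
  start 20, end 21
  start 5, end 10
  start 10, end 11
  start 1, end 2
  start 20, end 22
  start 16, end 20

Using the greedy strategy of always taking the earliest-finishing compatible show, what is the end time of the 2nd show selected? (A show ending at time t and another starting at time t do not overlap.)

8

Sorted by end: (1,2)  (6,8)  (5,10)  (10,11)  (13,18)  (16,20)  (20,21)  (20,22)
take (1,2); take (6,8); take (10,11); take (13,18); skip (16,20); take (20,21); skip (20,22).
Selected: (1,2) (6,8) (10,11) (13,18) (20,21)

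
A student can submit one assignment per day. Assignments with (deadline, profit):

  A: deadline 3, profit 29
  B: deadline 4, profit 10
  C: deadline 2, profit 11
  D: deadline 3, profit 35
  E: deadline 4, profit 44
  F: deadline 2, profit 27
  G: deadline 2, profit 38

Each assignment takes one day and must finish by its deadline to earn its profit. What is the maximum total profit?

146

Take jobs in profit order; each goes to the latest open slot no later than its deadline.
By profit: E(d4,44), G(d2,38), D(d3,35), A(d3,29), F(d2,27), C(d2,11), B(d4,10)
E→slot 4; G→slot 2; D→slot 3; A→slot 1; F skipped; C skipped; B skipped.
Profit = 29 + 38 + 35 + 44 = 146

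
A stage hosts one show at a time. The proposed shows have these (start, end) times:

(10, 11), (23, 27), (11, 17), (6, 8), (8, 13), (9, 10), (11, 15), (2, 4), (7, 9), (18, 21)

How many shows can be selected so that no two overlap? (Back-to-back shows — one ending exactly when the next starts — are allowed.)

7

Sorted by end: (2,4)  (6,8)  (7,9)  (9,10)  (10,11)  (8,13)  (11,15)  (11,17)  (18,21)  (23,27)
take (2,4); take (6,8); skip (7,9); take (9,10); take (10,11); take (11,15); take (18,21); take (23,27).
Selected 7 shows.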